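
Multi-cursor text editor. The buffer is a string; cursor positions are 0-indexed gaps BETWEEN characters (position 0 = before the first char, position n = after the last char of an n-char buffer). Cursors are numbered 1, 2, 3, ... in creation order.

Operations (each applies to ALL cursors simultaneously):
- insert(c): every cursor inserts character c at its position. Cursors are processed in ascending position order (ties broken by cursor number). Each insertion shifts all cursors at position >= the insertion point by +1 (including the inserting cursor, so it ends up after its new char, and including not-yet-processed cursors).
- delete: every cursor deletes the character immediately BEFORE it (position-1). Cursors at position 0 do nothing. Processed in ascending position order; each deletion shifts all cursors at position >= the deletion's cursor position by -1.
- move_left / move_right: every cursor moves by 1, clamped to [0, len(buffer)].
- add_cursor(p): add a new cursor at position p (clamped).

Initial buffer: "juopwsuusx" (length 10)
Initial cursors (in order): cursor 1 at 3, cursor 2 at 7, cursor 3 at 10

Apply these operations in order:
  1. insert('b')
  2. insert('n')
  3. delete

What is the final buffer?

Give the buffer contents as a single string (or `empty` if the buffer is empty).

Answer: juobpwsubusxb

Derivation:
After op 1 (insert('b')): buffer="juobpwsubusxb" (len 13), cursors c1@4 c2@9 c3@13, authorship ...1....2...3
After op 2 (insert('n')): buffer="juobnpwsubnusxbn" (len 16), cursors c1@5 c2@11 c3@16, authorship ...11....22...33
After op 3 (delete): buffer="juobpwsubusxb" (len 13), cursors c1@4 c2@9 c3@13, authorship ...1....2...3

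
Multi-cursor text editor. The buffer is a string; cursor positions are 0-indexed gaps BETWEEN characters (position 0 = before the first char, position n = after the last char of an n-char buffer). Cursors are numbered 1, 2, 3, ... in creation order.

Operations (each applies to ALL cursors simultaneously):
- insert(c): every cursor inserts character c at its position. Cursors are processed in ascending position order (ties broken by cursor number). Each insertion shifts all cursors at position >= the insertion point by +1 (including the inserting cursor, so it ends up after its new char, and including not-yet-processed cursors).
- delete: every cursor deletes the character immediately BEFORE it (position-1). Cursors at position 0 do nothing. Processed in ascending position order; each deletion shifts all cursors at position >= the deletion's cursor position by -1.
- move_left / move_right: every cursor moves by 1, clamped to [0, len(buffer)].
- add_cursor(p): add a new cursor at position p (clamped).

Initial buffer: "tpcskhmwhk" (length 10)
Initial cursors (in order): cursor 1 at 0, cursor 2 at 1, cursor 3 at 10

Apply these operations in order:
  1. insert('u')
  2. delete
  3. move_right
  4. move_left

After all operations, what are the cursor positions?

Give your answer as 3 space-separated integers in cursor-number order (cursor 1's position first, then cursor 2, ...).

After op 1 (insert('u')): buffer="utupcskhmwhku" (len 13), cursors c1@1 c2@3 c3@13, authorship 1.2.........3
After op 2 (delete): buffer="tpcskhmwhk" (len 10), cursors c1@0 c2@1 c3@10, authorship ..........
After op 3 (move_right): buffer="tpcskhmwhk" (len 10), cursors c1@1 c2@2 c3@10, authorship ..........
After op 4 (move_left): buffer="tpcskhmwhk" (len 10), cursors c1@0 c2@1 c3@9, authorship ..........

Answer: 0 1 9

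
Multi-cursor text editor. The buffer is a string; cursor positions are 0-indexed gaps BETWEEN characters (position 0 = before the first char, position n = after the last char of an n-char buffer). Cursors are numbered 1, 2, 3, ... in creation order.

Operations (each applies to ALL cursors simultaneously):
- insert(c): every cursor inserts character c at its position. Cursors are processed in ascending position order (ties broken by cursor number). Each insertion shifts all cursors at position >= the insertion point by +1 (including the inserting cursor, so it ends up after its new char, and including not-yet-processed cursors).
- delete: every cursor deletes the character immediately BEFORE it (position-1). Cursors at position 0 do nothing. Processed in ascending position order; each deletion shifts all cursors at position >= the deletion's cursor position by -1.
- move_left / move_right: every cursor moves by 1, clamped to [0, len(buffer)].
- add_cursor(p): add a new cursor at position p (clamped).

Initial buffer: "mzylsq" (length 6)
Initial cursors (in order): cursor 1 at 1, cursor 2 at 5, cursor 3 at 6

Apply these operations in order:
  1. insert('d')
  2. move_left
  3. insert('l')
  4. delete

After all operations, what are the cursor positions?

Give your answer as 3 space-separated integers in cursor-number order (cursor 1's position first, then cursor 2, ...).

After op 1 (insert('d')): buffer="mdzylsdqd" (len 9), cursors c1@2 c2@7 c3@9, authorship .1....2.3
After op 2 (move_left): buffer="mdzylsdqd" (len 9), cursors c1@1 c2@6 c3@8, authorship .1....2.3
After op 3 (insert('l')): buffer="mldzylsldqld" (len 12), cursors c1@2 c2@8 c3@11, authorship .11....22.33
After op 4 (delete): buffer="mdzylsdqd" (len 9), cursors c1@1 c2@6 c3@8, authorship .1....2.3

Answer: 1 6 8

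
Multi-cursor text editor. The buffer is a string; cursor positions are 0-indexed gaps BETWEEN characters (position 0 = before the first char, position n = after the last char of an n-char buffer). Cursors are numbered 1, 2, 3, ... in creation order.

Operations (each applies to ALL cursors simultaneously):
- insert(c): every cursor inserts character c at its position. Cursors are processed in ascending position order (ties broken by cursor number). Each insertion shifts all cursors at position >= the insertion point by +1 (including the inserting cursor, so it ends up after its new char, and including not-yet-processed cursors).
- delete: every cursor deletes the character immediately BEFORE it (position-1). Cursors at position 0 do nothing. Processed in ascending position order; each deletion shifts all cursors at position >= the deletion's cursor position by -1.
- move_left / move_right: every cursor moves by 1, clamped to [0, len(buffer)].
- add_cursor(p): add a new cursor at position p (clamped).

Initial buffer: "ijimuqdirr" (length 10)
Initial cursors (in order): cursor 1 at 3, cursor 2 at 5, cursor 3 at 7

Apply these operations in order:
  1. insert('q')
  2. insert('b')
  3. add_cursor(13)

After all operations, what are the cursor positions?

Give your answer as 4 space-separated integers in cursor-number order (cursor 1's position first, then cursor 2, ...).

Answer: 5 9 13 13

Derivation:
After op 1 (insert('q')): buffer="ijiqmuqqdqirr" (len 13), cursors c1@4 c2@7 c3@10, authorship ...1..2..3...
After op 2 (insert('b')): buffer="ijiqbmuqbqdqbirr" (len 16), cursors c1@5 c2@9 c3@13, authorship ...11..22..33...
After op 3 (add_cursor(13)): buffer="ijiqbmuqbqdqbirr" (len 16), cursors c1@5 c2@9 c3@13 c4@13, authorship ...11..22..33...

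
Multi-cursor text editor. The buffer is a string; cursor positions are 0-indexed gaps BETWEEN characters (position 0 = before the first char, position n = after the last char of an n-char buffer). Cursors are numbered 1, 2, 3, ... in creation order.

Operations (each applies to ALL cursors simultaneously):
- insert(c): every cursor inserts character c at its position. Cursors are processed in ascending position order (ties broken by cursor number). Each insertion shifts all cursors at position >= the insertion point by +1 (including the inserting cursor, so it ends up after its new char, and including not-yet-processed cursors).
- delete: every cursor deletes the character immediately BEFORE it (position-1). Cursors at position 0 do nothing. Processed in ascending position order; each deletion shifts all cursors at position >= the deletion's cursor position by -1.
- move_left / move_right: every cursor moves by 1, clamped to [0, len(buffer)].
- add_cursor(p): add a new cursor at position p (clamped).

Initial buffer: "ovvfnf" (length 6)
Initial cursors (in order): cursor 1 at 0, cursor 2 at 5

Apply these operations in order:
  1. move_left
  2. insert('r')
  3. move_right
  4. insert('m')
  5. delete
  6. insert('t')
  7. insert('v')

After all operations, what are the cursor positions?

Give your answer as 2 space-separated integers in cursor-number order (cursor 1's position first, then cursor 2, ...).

After op 1 (move_left): buffer="ovvfnf" (len 6), cursors c1@0 c2@4, authorship ......
After op 2 (insert('r')): buffer="rovvfrnf" (len 8), cursors c1@1 c2@6, authorship 1....2..
After op 3 (move_right): buffer="rovvfrnf" (len 8), cursors c1@2 c2@7, authorship 1....2..
After op 4 (insert('m')): buffer="romvvfrnmf" (len 10), cursors c1@3 c2@9, authorship 1.1...2.2.
After op 5 (delete): buffer="rovvfrnf" (len 8), cursors c1@2 c2@7, authorship 1....2..
After op 6 (insert('t')): buffer="rotvvfrntf" (len 10), cursors c1@3 c2@9, authorship 1.1...2.2.
After op 7 (insert('v')): buffer="rotvvvfrntvf" (len 12), cursors c1@4 c2@11, authorship 1.11...2.22.

Answer: 4 11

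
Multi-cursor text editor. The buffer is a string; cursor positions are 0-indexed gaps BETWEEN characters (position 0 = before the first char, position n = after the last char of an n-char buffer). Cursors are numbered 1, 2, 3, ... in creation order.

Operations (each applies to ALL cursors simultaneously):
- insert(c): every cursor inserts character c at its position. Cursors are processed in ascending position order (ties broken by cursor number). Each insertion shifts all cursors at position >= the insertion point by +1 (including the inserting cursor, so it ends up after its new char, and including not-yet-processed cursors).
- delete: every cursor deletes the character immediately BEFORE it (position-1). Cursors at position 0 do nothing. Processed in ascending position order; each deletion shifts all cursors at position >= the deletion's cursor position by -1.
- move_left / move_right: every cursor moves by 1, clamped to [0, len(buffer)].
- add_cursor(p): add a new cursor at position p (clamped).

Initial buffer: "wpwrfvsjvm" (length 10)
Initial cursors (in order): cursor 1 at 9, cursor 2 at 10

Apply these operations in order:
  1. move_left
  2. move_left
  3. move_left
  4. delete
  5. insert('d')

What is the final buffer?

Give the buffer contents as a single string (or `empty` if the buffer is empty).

Answer: wpwrfddjvm

Derivation:
After op 1 (move_left): buffer="wpwrfvsjvm" (len 10), cursors c1@8 c2@9, authorship ..........
After op 2 (move_left): buffer="wpwrfvsjvm" (len 10), cursors c1@7 c2@8, authorship ..........
After op 3 (move_left): buffer="wpwrfvsjvm" (len 10), cursors c1@6 c2@7, authorship ..........
After op 4 (delete): buffer="wpwrfjvm" (len 8), cursors c1@5 c2@5, authorship ........
After op 5 (insert('d')): buffer="wpwrfddjvm" (len 10), cursors c1@7 c2@7, authorship .....12...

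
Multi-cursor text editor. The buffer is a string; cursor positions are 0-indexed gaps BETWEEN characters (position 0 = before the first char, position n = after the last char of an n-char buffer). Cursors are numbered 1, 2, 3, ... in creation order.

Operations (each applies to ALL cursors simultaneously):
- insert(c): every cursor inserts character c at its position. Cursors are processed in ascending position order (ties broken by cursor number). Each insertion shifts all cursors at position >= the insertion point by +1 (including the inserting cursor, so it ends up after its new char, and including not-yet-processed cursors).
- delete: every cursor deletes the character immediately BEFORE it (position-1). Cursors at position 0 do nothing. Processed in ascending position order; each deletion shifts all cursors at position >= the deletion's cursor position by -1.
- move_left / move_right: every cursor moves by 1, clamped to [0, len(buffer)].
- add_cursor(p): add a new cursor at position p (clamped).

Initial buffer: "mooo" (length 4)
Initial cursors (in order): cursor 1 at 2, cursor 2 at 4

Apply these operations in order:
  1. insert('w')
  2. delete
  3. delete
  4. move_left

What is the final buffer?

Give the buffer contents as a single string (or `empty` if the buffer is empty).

After op 1 (insert('w')): buffer="mowoow" (len 6), cursors c1@3 c2@6, authorship ..1..2
After op 2 (delete): buffer="mooo" (len 4), cursors c1@2 c2@4, authorship ....
After op 3 (delete): buffer="mo" (len 2), cursors c1@1 c2@2, authorship ..
After op 4 (move_left): buffer="mo" (len 2), cursors c1@0 c2@1, authorship ..

Answer: mo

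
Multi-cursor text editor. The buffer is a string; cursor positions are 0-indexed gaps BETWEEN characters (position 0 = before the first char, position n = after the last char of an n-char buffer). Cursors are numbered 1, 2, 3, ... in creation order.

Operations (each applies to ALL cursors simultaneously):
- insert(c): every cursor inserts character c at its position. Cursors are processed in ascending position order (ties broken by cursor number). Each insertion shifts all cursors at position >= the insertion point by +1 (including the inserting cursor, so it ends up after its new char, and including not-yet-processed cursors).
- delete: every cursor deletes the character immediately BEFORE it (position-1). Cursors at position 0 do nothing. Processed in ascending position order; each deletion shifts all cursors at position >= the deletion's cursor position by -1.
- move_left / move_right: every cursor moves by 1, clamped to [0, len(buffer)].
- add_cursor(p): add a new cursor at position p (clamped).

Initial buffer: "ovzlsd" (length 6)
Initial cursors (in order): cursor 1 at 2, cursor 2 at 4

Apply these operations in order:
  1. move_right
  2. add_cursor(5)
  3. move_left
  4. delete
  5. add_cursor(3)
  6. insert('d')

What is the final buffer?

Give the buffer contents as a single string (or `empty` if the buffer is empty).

After op 1 (move_right): buffer="ovzlsd" (len 6), cursors c1@3 c2@5, authorship ......
After op 2 (add_cursor(5)): buffer="ovzlsd" (len 6), cursors c1@3 c2@5 c3@5, authorship ......
After op 3 (move_left): buffer="ovzlsd" (len 6), cursors c1@2 c2@4 c3@4, authorship ......
After op 4 (delete): buffer="osd" (len 3), cursors c1@1 c2@1 c3@1, authorship ...
After op 5 (add_cursor(3)): buffer="osd" (len 3), cursors c1@1 c2@1 c3@1 c4@3, authorship ...
After op 6 (insert('d')): buffer="odddsdd" (len 7), cursors c1@4 c2@4 c3@4 c4@7, authorship .123..4

Answer: odddsdd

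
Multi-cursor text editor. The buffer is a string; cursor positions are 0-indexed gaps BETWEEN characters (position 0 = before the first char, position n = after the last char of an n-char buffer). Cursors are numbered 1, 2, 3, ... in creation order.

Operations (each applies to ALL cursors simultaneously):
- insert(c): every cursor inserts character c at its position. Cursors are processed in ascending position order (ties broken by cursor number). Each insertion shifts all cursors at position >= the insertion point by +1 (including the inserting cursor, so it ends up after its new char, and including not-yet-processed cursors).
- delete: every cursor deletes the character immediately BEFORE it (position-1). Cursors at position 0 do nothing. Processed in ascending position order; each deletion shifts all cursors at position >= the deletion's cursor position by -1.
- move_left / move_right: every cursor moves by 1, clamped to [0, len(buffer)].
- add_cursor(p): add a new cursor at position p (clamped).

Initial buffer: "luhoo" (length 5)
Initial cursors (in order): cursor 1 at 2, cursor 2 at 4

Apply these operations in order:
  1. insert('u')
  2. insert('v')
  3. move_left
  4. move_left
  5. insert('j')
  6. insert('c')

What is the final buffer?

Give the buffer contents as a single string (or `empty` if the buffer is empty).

After op 1 (insert('u')): buffer="luuhouo" (len 7), cursors c1@3 c2@6, authorship ..1..2.
After op 2 (insert('v')): buffer="luuvhouvo" (len 9), cursors c1@4 c2@8, authorship ..11..22.
After op 3 (move_left): buffer="luuvhouvo" (len 9), cursors c1@3 c2@7, authorship ..11..22.
After op 4 (move_left): buffer="luuvhouvo" (len 9), cursors c1@2 c2@6, authorship ..11..22.
After op 5 (insert('j')): buffer="lujuvhojuvo" (len 11), cursors c1@3 c2@8, authorship ..111..222.
After op 6 (insert('c')): buffer="lujcuvhojcuvo" (len 13), cursors c1@4 c2@10, authorship ..1111..2222.

Answer: lujcuvhojcuvo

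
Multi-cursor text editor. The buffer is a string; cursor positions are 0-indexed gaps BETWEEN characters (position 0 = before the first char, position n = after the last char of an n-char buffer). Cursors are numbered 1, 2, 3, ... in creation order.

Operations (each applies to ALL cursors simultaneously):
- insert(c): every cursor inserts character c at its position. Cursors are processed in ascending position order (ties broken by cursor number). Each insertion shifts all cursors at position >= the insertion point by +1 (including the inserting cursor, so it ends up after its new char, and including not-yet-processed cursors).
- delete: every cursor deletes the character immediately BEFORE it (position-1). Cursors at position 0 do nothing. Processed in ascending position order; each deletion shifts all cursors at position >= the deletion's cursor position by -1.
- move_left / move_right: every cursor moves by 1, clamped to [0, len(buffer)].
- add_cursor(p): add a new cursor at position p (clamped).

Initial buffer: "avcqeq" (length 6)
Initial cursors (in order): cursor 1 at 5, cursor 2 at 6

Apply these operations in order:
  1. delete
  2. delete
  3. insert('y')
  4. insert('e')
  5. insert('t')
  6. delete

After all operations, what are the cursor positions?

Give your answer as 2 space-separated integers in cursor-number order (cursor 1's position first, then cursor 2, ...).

Answer: 6 6

Derivation:
After op 1 (delete): buffer="avcq" (len 4), cursors c1@4 c2@4, authorship ....
After op 2 (delete): buffer="av" (len 2), cursors c1@2 c2@2, authorship ..
After op 3 (insert('y')): buffer="avyy" (len 4), cursors c1@4 c2@4, authorship ..12
After op 4 (insert('e')): buffer="avyyee" (len 6), cursors c1@6 c2@6, authorship ..1212
After op 5 (insert('t')): buffer="avyyeett" (len 8), cursors c1@8 c2@8, authorship ..121212
After op 6 (delete): buffer="avyyee" (len 6), cursors c1@6 c2@6, authorship ..1212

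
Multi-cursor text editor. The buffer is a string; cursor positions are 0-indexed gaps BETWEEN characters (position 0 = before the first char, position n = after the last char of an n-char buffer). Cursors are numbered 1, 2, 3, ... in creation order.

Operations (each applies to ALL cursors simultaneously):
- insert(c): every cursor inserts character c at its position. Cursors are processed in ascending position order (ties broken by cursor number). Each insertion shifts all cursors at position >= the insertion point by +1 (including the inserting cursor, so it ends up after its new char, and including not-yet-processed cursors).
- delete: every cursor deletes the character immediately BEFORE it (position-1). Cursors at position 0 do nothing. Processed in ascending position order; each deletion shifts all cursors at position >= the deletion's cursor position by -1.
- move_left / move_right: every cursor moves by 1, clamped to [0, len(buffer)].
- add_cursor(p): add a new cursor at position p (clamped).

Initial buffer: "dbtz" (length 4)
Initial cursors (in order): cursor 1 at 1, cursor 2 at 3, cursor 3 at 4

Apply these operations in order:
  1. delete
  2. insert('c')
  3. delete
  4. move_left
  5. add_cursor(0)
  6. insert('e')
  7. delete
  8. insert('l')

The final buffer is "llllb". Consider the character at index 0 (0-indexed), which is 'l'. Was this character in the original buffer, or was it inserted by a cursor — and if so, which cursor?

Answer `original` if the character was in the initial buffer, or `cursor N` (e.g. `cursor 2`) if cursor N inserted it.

Answer: cursor 1

Derivation:
After op 1 (delete): buffer="b" (len 1), cursors c1@0 c2@1 c3@1, authorship .
After op 2 (insert('c')): buffer="cbcc" (len 4), cursors c1@1 c2@4 c3@4, authorship 1.23
After op 3 (delete): buffer="b" (len 1), cursors c1@0 c2@1 c3@1, authorship .
After op 4 (move_left): buffer="b" (len 1), cursors c1@0 c2@0 c3@0, authorship .
After op 5 (add_cursor(0)): buffer="b" (len 1), cursors c1@0 c2@0 c3@0 c4@0, authorship .
After op 6 (insert('e')): buffer="eeeeb" (len 5), cursors c1@4 c2@4 c3@4 c4@4, authorship 1234.
After op 7 (delete): buffer="b" (len 1), cursors c1@0 c2@0 c3@0 c4@0, authorship .
After op 8 (insert('l')): buffer="llllb" (len 5), cursors c1@4 c2@4 c3@4 c4@4, authorship 1234.
Authorship (.=original, N=cursor N): 1 2 3 4 .
Index 0: author = 1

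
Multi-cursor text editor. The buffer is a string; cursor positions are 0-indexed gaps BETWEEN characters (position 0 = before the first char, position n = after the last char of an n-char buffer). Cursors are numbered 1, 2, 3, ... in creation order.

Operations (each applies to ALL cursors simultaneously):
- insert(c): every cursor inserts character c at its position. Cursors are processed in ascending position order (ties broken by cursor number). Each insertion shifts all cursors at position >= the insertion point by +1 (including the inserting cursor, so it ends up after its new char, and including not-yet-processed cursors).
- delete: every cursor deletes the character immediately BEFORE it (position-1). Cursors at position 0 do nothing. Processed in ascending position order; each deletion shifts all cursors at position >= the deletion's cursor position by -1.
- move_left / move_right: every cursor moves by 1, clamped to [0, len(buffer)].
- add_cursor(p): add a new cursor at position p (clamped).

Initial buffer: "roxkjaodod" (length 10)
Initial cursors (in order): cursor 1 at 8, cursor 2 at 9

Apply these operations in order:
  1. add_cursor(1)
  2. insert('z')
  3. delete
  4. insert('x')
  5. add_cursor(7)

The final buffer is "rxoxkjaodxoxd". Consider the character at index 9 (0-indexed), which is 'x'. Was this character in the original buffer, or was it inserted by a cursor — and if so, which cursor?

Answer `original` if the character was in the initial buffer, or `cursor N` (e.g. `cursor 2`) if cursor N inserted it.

After op 1 (add_cursor(1)): buffer="roxkjaodod" (len 10), cursors c3@1 c1@8 c2@9, authorship ..........
After op 2 (insert('z')): buffer="rzoxkjaodzozd" (len 13), cursors c3@2 c1@10 c2@12, authorship .3.......1.2.
After op 3 (delete): buffer="roxkjaodod" (len 10), cursors c3@1 c1@8 c2@9, authorship ..........
After op 4 (insert('x')): buffer="rxoxkjaodxoxd" (len 13), cursors c3@2 c1@10 c2@12, authorship .3.......1.2.
After op 5 (add_cursor(7)): buffer="rxoxkjaodxoxd" (len 13), cursors c3@2 c4@7 c1@10 c2@12, authorship .3.......1.2.
Authorship (.=original, N=cursor N): . 3 . . . . . . . 1 . 2 .
Index 9: author = 1

Answer: cursor 1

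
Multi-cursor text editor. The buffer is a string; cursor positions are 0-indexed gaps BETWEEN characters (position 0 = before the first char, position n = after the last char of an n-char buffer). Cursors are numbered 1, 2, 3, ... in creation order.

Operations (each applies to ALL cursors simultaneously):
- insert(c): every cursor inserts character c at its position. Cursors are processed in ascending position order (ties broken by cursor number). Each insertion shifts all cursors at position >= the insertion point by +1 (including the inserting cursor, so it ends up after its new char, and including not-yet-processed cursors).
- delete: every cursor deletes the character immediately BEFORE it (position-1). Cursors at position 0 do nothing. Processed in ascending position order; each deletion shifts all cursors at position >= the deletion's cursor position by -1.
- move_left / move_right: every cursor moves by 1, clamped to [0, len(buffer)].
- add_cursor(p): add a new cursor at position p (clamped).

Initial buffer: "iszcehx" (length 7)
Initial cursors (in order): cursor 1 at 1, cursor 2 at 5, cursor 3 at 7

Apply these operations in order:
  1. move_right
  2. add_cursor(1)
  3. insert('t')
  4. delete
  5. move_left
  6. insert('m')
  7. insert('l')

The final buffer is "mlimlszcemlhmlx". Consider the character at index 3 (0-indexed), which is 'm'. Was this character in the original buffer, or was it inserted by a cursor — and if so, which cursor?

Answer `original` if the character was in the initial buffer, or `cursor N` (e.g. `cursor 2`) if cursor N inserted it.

Answer: cursor 1

Derivation:
After op 1 (move_right): buffer="iszcehx" (len 7), cursors c1@2 c2@6 c3@7, authorship .......
After op 2 (add_cursor(1)): buffer="iszcehx" (len 7), cursors c4@1 c1@2 c2@6 c3@7, authorship .......
After op 3 (insert('t')): buffer="itstzcehtxt" (len 11), cursors c4@2 c1@4 c2@9 c3@11, authorship .4.1....2.3
After op 4 (delete): buffer="iszcehx" (len 7), cursors c4@1 c1@2 c2@6 c3@7, authorship .......
After op 5 (move_left): buffer="iszcehx" (len 7), cursors c4@0 c1@1 c2@5 c3@6, authorship .......
After op 6 (insert('m')): buffer="mimszcemhmx" (len 11), cursors c4@1 c1@3 c2@8 c3@10, authorship 4.1....2.3.
After op 7 (insert('l')): buffer="mlimlszcemlhmlx" (len 15), cursors c4@2 c1@5 c2@11 c3@14, authorship 44.11....22.33.
Authorship (.=original, N=cursor N): 4 4 . 1 1 . . . . 2 2 . 3 3 .
Index 3: author = 1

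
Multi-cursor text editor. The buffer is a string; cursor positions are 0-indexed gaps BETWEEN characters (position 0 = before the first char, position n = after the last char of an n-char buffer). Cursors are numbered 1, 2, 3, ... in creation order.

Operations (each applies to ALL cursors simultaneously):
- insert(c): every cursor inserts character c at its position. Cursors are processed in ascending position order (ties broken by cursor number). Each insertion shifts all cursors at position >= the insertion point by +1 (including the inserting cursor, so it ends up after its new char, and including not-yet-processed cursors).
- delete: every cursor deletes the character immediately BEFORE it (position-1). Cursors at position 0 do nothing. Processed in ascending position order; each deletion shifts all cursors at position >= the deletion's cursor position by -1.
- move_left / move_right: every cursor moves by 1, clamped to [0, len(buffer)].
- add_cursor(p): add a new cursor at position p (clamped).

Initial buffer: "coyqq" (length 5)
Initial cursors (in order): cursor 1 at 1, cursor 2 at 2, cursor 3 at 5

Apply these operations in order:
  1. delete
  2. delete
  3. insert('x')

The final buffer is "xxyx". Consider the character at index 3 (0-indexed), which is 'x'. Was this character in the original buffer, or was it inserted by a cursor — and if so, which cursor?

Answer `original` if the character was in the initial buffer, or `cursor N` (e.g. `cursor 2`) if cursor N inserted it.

After op 1 (delete): buffer="yq" (len 2), cursors c1@0 c2@0 c3@2, authorship ..
After op 2 (delete): buffer="y" (len 1), cursors c1@0 c2@0 c3@1, authorship .
After op 3 (insert('x')): buffer="xxyx" (len 4), cursors c1@2 c2@2 c3@4, authorship 12.3
Authorship (.=original, N=cursor N): 1 2 . 3
Index 3: author = 3

Answer: cursor 3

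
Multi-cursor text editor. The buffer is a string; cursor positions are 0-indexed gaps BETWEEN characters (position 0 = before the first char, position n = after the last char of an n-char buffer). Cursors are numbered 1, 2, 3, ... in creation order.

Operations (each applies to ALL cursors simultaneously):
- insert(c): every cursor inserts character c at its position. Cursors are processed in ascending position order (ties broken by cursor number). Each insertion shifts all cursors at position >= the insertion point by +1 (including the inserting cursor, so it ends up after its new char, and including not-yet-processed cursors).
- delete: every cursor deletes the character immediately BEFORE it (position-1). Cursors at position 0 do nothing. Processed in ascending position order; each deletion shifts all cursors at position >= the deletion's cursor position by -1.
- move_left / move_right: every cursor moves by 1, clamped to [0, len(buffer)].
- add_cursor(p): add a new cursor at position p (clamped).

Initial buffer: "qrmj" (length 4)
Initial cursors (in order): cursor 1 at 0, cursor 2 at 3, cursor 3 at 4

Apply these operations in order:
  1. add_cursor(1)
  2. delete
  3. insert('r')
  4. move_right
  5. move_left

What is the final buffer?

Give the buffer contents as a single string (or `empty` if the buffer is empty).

After op 1 (add_cursor(1)): buffer="qrmj" (len 4), cursors c1@0 c4@1 c2@3 c3@4, authorship ....
After op 2 (delete): buffer="r" (len 1), cursors c1@0 c4@0 c2@1 c3@1, authorship .
After op 3 (insert('r')): buffer="rrrrr" (len 5), cursors c1@2 c4@2 c2@5 c3@5, authorship 14.23
After op 4 (move_right): buffer="rrrrr" (len 5), cursors c1@3 c4@3 c2@5 c3@5, authorship 14.23
After op 5 (move_left): buffer="rrrrr" (len 5), cursors c1@2 c4@2 c2@4 c3@4, authorship 14.23

Answer: rrrrr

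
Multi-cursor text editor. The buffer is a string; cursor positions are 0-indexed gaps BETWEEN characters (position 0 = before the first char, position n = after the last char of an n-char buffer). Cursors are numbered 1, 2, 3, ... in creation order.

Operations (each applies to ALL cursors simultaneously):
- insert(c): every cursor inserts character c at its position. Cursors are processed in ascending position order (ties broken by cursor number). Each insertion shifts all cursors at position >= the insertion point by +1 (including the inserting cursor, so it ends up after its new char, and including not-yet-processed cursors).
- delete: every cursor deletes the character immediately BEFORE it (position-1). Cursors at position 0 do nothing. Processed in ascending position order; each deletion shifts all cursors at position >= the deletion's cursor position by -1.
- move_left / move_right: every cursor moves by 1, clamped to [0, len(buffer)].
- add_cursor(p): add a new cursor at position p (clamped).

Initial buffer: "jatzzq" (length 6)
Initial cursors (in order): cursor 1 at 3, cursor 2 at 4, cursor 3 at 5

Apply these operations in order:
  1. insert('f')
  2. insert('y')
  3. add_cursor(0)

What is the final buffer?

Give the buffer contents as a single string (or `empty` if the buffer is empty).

Answer: jatfyzfyzfyq

Derivation:
After op 1 (insert('f')): buffer="jatfzfzfq" (len 9), cursors c1@4 c2@6 c3@8, authorship ...1.2.3.
After op 2 (insert('y')): buffer="jatfyzfyzfyq" (len 12), cursors c1@5 c2@8 c3@11, authorship ...11.22.33.
After op 3 (add_cursor(0)): buffer="jatfyzfyzfyq" (len 12), cursors c4@0 c1@5 c2@8 c3@11, authorship ...11.22.33.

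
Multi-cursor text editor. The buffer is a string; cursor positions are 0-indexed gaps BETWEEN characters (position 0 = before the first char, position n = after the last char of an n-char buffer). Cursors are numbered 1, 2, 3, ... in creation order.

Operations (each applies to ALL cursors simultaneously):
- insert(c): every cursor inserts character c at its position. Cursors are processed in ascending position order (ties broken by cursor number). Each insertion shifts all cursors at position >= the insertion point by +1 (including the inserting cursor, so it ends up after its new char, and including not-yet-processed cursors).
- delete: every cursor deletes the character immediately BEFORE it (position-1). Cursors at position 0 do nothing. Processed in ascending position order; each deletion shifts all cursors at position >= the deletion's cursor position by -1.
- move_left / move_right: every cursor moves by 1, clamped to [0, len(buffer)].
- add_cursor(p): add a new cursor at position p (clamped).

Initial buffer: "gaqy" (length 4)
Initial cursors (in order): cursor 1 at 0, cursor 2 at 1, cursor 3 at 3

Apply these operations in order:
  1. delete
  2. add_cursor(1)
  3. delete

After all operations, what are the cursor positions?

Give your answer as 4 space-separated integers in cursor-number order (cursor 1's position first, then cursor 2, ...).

Answer: 0 0 0 0

Derivation:
After op 1 (delete): buffer="ay" (len 2), cursors c1@0 c2@0 c3@1, authorship ..
After op 2 (add_cursor(1)): buffer="ay" (len 2), cursors c1@0 c2@0 c3@1 c4@1, authorship ..
After op 3 (delete): buffer="y" (len 1), cursors c1@0 c2@0 c3@0 c4@0, authorship .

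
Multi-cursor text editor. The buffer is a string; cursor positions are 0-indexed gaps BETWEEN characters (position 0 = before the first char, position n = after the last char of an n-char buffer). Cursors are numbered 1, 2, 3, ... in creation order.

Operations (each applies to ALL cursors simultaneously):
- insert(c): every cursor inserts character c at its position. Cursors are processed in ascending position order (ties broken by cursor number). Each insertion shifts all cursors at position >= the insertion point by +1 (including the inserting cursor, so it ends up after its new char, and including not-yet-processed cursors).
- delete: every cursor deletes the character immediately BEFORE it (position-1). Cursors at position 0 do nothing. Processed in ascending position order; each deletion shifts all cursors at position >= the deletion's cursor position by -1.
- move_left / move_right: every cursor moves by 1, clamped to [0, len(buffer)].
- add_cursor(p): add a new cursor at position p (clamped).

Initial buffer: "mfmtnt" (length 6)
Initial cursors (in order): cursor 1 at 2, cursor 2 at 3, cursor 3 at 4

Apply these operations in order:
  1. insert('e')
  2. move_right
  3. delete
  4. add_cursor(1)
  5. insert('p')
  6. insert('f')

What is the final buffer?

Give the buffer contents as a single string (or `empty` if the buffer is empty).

After op 1 (insert('e')): buffer="mfemetent" (len 9), cursors c1@3 c2@5 c3@7, authorship ..1.2.3..
After op 2 (move_right): buffer="mfemetent" (len 9), cursors c1@4 c2@6 c3@8, authorship ..1.2.3..
After op 3 (delete): buffer="mfeeet" (len 6), cursors c1@3 c2@4 c3@5, authorship ..123.
After op 4 (add_cursor(1)): buffer="mfeeet" (len 6), cursors c4@1 c1@3 c2@4 c3@5, authorship ..123.
After op 5 (insert('p')): buffer="mpfepepept" (len 10), cursors c4@2 c1@5 c2@7 c3@9, authorship .4.112233.
After op 6 (insert('f')): buffer="mpffepfepfepft" (len 14), cursors c4@3 c1@7 c2@10 c3@13, authorship .44.111222333.

Answer: mpffepfepfepft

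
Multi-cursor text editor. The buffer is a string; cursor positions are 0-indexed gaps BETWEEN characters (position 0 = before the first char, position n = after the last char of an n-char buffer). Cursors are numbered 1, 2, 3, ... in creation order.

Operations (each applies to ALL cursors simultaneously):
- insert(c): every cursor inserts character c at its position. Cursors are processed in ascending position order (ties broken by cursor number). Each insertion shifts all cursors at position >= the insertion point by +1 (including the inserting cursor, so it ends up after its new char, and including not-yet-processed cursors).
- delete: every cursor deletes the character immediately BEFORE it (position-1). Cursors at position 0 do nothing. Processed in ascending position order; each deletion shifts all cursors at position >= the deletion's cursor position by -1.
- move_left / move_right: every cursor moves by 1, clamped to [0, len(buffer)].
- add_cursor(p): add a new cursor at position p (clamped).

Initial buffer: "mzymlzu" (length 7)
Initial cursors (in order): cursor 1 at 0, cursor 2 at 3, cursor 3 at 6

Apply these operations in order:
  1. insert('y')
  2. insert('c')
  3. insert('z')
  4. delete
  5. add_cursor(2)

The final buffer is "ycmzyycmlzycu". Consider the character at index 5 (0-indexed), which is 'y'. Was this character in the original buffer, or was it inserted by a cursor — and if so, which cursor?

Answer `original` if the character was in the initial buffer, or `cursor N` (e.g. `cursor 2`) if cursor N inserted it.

After op 1 (insert('y')): buffer="ymzyymlzyu" (len 10), cursors c1@1 c2@5 c3@9, authorship 1...2...3.
After op 2 (insert('c')): buffer="ycmzyycmlzycu" (len 13), cursors c1@2 c2@7 c3@12, authorship 11...22...33.
After op 3 (insert('z')): buffer="yczmzyyczmlzyczu" (len 16), cursors c1@3 c2@9 c3@15, authorship 111...222...333.
After op 4 (delete): buffer="ycmzyycmlzycu" (len 13), cursors c1@2 c2@7 c3@12, authorship 11...22...33.
After op 5 (add_cursor(2)): buffer="ycmzyycmlzycu" (len 13), cursors c1@2 c4@2 c2@7 c3@12, authorship 11...22...33.
Authorship (.=original, N=cursor N): 1 1 . . . 2 2 . . . 3 3 .
Index 5: author = 2

Answer: cursor 2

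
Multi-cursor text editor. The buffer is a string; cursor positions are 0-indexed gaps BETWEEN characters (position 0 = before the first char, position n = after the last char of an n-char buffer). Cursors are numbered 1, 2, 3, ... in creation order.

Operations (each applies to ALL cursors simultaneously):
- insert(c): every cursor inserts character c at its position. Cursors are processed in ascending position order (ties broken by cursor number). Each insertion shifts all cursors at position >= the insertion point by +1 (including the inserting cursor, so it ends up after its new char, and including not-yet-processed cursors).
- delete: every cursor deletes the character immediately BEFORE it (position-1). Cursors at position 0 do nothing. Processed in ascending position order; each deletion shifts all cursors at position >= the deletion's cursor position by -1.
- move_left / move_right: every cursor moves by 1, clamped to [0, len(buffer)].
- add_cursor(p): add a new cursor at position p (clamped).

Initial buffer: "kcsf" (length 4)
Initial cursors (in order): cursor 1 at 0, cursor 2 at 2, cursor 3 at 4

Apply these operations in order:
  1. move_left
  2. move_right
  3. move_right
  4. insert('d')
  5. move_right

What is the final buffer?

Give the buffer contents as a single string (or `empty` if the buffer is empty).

Answer: kcdsdfd

Derivation:
After op 1 (move_left): buffer="kcsf" (len 4), cursors c1@0 c2@1 c3@3, authorship ....
After op 2 (move_right): buffer="kcsf" (len 4), cursors c1@1 c2@2 c3@4, authorship ....
After op 3 (move_right): buffer="kcsf" (len 4), cursors c1@2 c2@3 c3@4, authorship ....
After op 4 (insert('d')): buffer="kcdsdfd" (len 7), cursors c1@3 c2@5 c3@7, authorship ..1.2.3
After op 5 (move_right): buffer="kcdsdfd" (len 7), cursors c1@4 c2@6 c3@7, authorship ..1.2.3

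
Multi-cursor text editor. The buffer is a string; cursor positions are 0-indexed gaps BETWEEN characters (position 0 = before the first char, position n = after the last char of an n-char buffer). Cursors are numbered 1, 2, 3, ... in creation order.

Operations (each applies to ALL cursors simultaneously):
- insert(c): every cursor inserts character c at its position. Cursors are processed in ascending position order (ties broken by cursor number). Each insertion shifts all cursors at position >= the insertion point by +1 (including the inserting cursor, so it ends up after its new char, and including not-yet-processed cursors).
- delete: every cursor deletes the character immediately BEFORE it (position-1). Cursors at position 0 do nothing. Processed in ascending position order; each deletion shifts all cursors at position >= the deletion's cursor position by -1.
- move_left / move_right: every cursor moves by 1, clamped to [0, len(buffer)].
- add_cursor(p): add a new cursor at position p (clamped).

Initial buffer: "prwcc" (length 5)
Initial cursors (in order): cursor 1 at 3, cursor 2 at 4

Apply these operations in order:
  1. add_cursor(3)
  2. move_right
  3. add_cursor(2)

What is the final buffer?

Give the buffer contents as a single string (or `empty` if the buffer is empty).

After op 1 (add_cursor(3)): buffer="prwcc" (len 5), cursors c1@3 c3@3 c2@4, authorship .....
After op 2 (move_right): buffer="prwcc" (len 5), cursors c1@4 c3@4 c2@5, authorship .....
After op 3 (add_cursor(2)): buffer="prwcc" (len 5), cursors c4@2 c1@4 c3@4 c2@5, authorship .....

Answer: prwcc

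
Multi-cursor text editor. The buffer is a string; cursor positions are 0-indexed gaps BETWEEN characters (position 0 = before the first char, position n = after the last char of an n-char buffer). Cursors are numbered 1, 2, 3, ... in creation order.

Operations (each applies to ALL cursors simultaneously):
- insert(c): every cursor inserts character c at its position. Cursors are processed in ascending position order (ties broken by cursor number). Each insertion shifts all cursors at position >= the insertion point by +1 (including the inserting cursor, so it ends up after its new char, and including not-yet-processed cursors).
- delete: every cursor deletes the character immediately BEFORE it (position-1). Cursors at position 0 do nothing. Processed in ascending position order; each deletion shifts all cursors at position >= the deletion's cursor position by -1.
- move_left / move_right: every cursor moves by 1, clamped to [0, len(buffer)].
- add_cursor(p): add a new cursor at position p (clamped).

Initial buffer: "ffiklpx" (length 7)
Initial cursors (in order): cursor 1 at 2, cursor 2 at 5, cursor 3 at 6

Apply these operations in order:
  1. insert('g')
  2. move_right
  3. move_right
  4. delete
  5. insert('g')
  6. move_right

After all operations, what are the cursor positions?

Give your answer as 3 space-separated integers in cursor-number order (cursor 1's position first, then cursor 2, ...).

Answer: 6 10 10

Derivation:
After op 1 (insert('g')): buffer="ffgiklgpgx" (len 10), cursors c1@3 c2@7 c3@9, authorship ..1...2.3.
After op 2 (move_right): buffer="ffgiklgpgx" (len 10), cursors c1@4 c2@8 c3@10, authorship ..1...2.3.
After op 3 (move_right): buffer="ffgiklgpgx" (len 10), cursors c1@5 c2@9 c3@10, authorship ..1...2.3.
After op 4 (delete): buffer="ffgilgp" (len 7), cursors c1@4 c2@7 c3@7, authorship ..1..2.
After op 5 (insert('g')): buffer="ffgiglgpgg" (len 10), cursors c1@5 c2@10 c3@10, authorship ..1.1.2.23
After op 6 (move_right): buffer="ffgiglgpgg" (len 10), cursors c1@6 c2@10 c3@10, authorship ..1.1.2.23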